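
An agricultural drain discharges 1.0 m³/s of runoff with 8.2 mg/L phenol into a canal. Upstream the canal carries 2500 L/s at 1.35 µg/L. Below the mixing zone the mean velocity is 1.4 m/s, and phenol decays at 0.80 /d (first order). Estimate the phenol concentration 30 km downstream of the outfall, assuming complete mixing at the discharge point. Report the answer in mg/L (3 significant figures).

1.92 mg/L

2500 L/s = 2.5 m³/s.
1.35 µg/L = 0.00135 mg/L.
After complete mixing, C₀ = (1·8.2 + 2.5·0.00135) / 3.5 = 2.344 mg/L.
Travel time t = 3e+04 m / 1.4 m/s = 2.143e+04 s = 0.248 d.
C = 2.344·exp(−0.80·0.248) = 2.344·0.82 = 1.922 mg/L.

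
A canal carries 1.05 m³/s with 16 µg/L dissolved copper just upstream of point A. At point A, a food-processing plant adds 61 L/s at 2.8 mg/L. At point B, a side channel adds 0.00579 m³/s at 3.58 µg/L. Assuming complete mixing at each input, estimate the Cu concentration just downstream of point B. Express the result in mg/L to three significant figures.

0.168 mg/L

16 µg/L = 0.016 mg/L.
61 L/s = 0.061 m³/s.
After input A: C = (1.05·0.016 + 0.061·2.8) / 1.111 = 0.1689 mg/L.
3.58 µg/L = 0.00358 mg/L.
After input B: C = (1.111·0.1689 + 0.00579·0.00358) / 1.117 = 0.168 mg/L.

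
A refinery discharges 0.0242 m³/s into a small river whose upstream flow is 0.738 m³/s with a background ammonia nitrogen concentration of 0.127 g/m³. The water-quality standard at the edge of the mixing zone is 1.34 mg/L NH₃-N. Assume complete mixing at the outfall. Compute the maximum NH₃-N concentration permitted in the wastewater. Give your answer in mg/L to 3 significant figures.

Mass balance: 1.34·0.7622 = 0.0242·Cₑ + 0.738·0.127.
Cₑ = (1.021 − 0.09373) / 0.0242 = 38.33 mg/L.

38.3 mg/L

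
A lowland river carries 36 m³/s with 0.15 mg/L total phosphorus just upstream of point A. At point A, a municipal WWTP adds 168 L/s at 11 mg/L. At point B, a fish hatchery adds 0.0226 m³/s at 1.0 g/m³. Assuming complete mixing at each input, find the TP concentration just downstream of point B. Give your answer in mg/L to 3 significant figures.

168 L/s = 0.168 m³/s.
After input A: C = (36·0.15 + 0.168·11) / 36.17 = 0.2004 mg/L.
After input B: C = (36.17·0.2004 + 0.0226·1) / 36.19 = 0.2009 mg/L.

0.201 mg/L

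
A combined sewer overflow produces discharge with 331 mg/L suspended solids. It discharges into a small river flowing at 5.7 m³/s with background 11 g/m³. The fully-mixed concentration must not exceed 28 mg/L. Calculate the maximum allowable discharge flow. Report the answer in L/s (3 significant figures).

Mass balance at complete mixing: C_std·(Q_w + Q_r) = Q_w·C_e + Q_r·C_b.
Rearranging, Q_w = Q_r·(C_std − C_b)/(C_e − C_std) = 5.7·(28 − 11) / (331 − 28) = 0.3198 m³/s.
= 319.8 L/s.

320 L/s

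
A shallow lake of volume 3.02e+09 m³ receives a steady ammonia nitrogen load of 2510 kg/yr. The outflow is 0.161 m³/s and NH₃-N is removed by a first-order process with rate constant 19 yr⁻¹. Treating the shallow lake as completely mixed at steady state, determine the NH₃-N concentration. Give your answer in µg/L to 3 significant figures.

Outflow Q = 0.161 m³/s × 3.156e+07 s/yr = 5.081e+06 m³/yr.
Steady-state CSTR mass balance: W = Q·C + k·V·C, so C = W/(Q + kV).
Q + kV = 5.081e+06 + 19·3.02e+09 = 5.739e+10 m³/yr.
C = 2510/5.739e+10 = 4.374e-08 kg/m³ = 4.374e-05 mg/L = 0.04374 µg/L.

0.0437 µg/L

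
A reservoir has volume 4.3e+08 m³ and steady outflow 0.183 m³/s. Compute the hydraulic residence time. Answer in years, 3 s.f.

74.5 yr

Q = 0.183 m³/s × 3.156e+07 s/yr = 5.775e+06 m³/yr.
Hydraulic residence time τ = V/Q = 4.3e+08/5.775e+06 = 74.46 yr.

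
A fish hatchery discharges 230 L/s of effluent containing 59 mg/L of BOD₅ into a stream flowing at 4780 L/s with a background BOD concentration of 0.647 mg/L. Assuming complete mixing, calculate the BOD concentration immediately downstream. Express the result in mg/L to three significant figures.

230 L/s = 0.23 m³/s.
4780 L/s = 4.78 m³/s.
Conservation of mass across the mixing zone: C = (0.23·59 + 4.78·0.647) / (0.23 + 4.78) = 16.66/5.01 = 3.326 mg/L.

3.33 mg/L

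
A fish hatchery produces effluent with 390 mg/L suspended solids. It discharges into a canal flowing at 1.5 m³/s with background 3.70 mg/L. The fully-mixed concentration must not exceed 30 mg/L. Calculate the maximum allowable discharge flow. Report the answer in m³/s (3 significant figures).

Mass balance at complete mixing: C_std·(Q_w + Q_r) = Q_w·C_e + Q_r·C_b.
Rearranging, Q_w = Q_r·(C_std − C_b)/(C_e − C_std) = 1.5·(30 − 3.7) / (390 − 30) = 0.1096 m³/s.

0.110 m³/s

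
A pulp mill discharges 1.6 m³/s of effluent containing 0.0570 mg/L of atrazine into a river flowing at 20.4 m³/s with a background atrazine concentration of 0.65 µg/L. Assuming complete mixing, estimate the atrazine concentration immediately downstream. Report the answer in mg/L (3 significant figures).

0.65 µg/L = 0.00065 mg/L.
Flow-weighted mixing gives C = (1.6·0.057 + 20.4·0.00065) / (1.6 + 20.4) = 0.1045/22 = 0.004748 mg/L.

0.00475 mg/L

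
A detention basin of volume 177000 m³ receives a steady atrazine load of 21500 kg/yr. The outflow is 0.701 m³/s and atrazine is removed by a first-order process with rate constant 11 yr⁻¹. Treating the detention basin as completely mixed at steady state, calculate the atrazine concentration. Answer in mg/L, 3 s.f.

0.893 mg/L

Outflow Q = 0.701 m³/s × 3.156e+07 s/yr = 2.212e+07 m³/yr.
Steady-state CSTR mass balance: W = Q·C + k·V·C, so C = W/(Q + kV).
Q + kV = 2.212e+07 + 11·177000 = 2.407e+07 m³/yr.
C = 21500/2.407e+07 = 0.0008933 kg/m³ = 0.8933 mg/L.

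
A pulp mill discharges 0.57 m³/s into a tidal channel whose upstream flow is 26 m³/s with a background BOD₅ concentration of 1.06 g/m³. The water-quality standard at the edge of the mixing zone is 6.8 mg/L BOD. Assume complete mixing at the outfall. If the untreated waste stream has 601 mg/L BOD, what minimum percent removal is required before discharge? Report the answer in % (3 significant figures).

55.3 %

Mass balance: 6.8·26.57 = 0.57·Cₑ + 26·1.06.
Cₑ = (180.7 − 27.56) / 0.57 = 268.6 mg/L.
Required removal = 1 − 268.6/601 = 55.3 %.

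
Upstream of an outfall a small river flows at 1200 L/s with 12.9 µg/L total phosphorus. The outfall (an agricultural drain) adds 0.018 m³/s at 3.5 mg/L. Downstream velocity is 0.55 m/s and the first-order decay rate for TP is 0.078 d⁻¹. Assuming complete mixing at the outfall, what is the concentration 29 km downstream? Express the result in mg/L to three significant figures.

1200 L/s = 1.2 m³/s.
12.9 µg/L = 0.0129 mg/L.
After complete mixing, C₀ = (0.018·3.5 + 1.2·0.0129) / 1.218 = 0.06443 mg/L.
Travel time t = 2.9e+04 m / 0.55 m/s = 5.273e+04 s = 0.6103 d.
C = 0.06443·exp(−0.078·0.6103) = 0.06443·0.9535 = 0.06144 mg/L.

0.0614 mg/L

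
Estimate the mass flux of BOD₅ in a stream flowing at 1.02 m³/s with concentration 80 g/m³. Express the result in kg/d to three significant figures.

7050 kg/d

Mass flux = Q·C = 1.02 m³/s × 80 g/m³ = 81.6 g/s.
= 81.6 g/s × 86.4 = 7050 kg/d.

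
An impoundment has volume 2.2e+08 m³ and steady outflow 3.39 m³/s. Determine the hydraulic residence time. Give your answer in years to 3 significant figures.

2.06 yr

Q = 3.39 m³/s × 3.156e+07 s/yr = 1.07e+08 m³/yr.
Hydraulic residence time τ = V/Q = 2.2e+08/1.07e+08 = 2.056 yr.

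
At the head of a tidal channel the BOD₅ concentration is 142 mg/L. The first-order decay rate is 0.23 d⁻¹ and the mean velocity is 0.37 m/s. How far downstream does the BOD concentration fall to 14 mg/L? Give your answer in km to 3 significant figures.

From C = C₀·e^(−kt), t = ln(C₀/C)/k = ln(142/14)/0.23 = 2.317/0.23 = 10.07 d.
Distance = v·t = 0.37 m/s × 8.703e+05 s = 3.22e+05 m = 322 km.

322 km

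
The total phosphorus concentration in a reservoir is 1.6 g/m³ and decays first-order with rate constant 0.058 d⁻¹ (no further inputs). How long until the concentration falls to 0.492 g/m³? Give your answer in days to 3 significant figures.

20.3 d

t = ln(C₀/C)/k = ln(1.6/0.492)/0.058 = 1.179/0.058 = 20.33 d.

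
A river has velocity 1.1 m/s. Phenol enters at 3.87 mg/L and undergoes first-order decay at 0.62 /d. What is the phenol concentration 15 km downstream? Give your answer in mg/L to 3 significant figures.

Travel time t = 15 km / 1.1 m/s = 1.5e+04/1.1 = 1.364e+04 s = 0.1578 d.
First-order decay: C = 3.87·exp(−0.62·0.1578) = 3.87·0.9068 = 3.509 mg/L.

3.51 mg/L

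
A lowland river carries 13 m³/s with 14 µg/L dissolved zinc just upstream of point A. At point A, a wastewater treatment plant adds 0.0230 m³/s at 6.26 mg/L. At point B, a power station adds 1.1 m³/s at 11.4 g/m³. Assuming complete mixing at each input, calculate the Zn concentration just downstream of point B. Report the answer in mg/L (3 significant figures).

0.911 mg/L

14 µg/L = 0.014 mg/L.
After input A: C = (13·0.014 + 0.023·6.26) / 13.02 = 0.02503 mg/L.
After input B: C = (13.02·0.02503 + 1.1·11.4) / 14.12 = 0.911 mg/L.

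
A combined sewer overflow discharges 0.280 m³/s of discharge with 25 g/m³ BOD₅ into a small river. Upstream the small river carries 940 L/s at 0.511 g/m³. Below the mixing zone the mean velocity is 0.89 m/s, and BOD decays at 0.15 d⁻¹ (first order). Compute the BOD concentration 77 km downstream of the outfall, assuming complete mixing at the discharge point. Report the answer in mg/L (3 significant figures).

940 L/s = 0.94 m³/s.
After complete mixing, C₀ = (0.28·25 + 0.94·0.511) / 1.22 = 6.131 mg/L.
Travel time t = 7.7e+04 m / 0.89 m/s = 8.652e+04 s = 1.001 d.
C = 6.131·exp(−0.15·1.001) = 6.131·0.8605 = 5.276 mg/L.

5.28 mg/L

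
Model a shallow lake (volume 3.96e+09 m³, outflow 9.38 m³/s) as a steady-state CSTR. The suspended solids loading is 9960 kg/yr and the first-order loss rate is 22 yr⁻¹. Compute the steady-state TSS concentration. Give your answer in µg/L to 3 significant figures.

0.114 µg/L

Outflow Q = 9.38 m³/s × 3.156e+07 s/yr = 2.96e+08 m³/yr.
Steady-state CSTR mass balance: W = Q·C + k·V·C, so C = W/(Q + kV).
Q + kV = 2.96e+08 + 22·3.96e+09 = 8.742e+10 m³/yr.
C = 9960/8.742e+10 = 1.139e-07 kg/m³ = 0.0001139 mg/L = 0.1139 µg/L.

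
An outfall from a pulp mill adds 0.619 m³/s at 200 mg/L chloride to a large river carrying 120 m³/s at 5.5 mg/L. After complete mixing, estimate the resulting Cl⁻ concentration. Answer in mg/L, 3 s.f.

By mass balance at complete mixing, C = (0.619·200 + 120·5.5) / (0.619 + 120) = 783.8/120.6 = 6.498 mg/L.

6.50 mg/L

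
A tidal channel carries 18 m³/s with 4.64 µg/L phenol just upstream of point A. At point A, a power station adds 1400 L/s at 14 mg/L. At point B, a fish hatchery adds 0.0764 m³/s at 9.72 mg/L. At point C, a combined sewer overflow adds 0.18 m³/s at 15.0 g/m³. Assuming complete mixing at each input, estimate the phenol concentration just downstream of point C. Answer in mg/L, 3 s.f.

1.18 mg/L

4.64 µg/L = 0.00464 mg/L.
1400 L/s = 1.4 m³/s.
After input A: C = (18·0.00464 + 1.4·14) / 19.4 = 1.015 mg/L.
After input B: C = (19.4·1.015 + 0.0764·9.72) / 19.48 = 1.049 mg/L.
After input C: C = (19.48·1.049 + 0.18·15) / 19.66 = 1.177 mg/L.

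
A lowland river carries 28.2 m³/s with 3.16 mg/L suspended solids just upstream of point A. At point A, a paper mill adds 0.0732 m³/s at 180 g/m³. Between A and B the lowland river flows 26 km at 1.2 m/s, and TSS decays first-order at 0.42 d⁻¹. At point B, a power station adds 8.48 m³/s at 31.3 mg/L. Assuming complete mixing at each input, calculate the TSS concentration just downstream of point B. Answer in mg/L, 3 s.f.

After input A: C = (28.2·3.16 + 0.0732·180) / 28.27 = 3.618 mg/L.
Over the 26 km reach to input B (t = 2.167e+04 s = 0.2508 d), decay gives C = 3.618·exp(−0.42·0.2508) = 3.256 mg/L.
After input B: C = (28.27·3.256 + 8.48·31.3) / 36.75 = 9.727 mg/L.

9.73 mg/L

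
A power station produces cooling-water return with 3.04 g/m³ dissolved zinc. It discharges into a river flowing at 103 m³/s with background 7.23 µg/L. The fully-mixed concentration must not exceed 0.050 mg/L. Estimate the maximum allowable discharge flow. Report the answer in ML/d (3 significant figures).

127 ML/d

7.23 µg/L = 0.00723 mg/L.
Mass balance at complete mixing: C_std·(Q_w + Q_r) = Q_w·C_e + Q_r·C_b.
Rearranging, Q_w = Q_r·(C_std − C_b)/(C_e − C_std) = 103·(0.05 − 0.00723) / (3.04 − 0.05) = 1.473 m³/s.
= 127.3 ML/d.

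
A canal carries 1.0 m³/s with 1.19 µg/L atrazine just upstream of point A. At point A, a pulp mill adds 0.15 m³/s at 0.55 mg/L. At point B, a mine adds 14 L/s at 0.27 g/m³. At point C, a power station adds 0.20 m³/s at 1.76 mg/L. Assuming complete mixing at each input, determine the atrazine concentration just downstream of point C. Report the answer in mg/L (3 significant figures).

0.322 mg/L

1.19 µg/L = 0.00119 mg/L.
After input A: C = (1·0.00119 + 0.15·0.55) / 1.15 = 0.07277 mg/L.
14 L/s = 0.014 m³/s.
After input B: C = (1.15·0.07277 + 0.014·0.27) / 1.164 = 0.07515 mg/L.
After input C: C = (1.164·0.07515 + 0.2·1.76) / 1.364 = 0.3222 mg/L.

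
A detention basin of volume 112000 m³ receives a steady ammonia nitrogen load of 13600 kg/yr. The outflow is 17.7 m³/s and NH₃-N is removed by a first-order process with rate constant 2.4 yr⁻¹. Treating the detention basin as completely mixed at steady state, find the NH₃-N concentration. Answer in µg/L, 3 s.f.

Outflow Q = 17.7 m³/s × 3.156e+07 s/yr = 5.586e+08 m³/yr.
Steady-state CSTR mass balance: W = Q·C + k·V·C, so C = W/(Q + kV).
Q + kV = 5.586e+08 + 2.4·112000 = 5.588e+08 m³/yr.
C = 13600/5.588e+08 = 2.434e-05 kg/m³ = 0.02434 mg/L = 24.34 µg/L.

24.3 µg/L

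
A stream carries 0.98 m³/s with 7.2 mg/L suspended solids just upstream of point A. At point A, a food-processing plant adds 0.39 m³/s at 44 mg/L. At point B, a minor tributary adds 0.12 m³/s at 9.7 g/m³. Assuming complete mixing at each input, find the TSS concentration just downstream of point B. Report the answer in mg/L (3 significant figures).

After input A: C = (0.98·7.2 + 0.39·44) / 1.37 = 17.68 mg/L.
After input B: C = (1.37·17.68 + 0.12·9.7) / 1.49 = 17.03 mg/L.

17.0 mg/L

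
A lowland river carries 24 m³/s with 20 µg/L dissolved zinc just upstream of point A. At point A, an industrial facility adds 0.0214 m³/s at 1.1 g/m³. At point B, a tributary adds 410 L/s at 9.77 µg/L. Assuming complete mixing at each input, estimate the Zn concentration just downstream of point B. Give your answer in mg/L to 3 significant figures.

0.0208 mg/L

20 µg/L = 0.02 mg/L.
After input A: C = (24·0.02 + 0.0214·1.1) / 24.02 = 0.02096 mg/L.
410 L/s = 0.41 m³/s.
9.77 µg/L = 0.00977 mg/L.
After input B: C = (24.02·0.02096 + 0.41·0.00977) / 24.43 = 0.02077 mg/L.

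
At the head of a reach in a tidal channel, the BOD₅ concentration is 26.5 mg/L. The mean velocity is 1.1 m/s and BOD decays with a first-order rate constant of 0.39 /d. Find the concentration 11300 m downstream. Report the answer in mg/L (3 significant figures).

25.3 mg/L

Travel time t = 11300 m / 1.1 m/s = 1.13e+04/1.1 = 1.027e+04 s = 0.1189 d.
First-order decay: C = 26.5·exp(−0.39·0.1189) = 26.5·0.9547 = 25.3 mg/L.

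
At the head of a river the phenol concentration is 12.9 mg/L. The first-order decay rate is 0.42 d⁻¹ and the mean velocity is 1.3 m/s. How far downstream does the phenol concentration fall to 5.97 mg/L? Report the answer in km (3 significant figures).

206 km

From C = C₀·e^(−kt), t = ln(C₀/C)/k = ln(12.9/5.97)/0.42 = 0.7705/0.42 = 1.834 d.
Distance = v·t = 1.3 m/s × 1.585e+05 s = 2.06e+05 m = 206 km.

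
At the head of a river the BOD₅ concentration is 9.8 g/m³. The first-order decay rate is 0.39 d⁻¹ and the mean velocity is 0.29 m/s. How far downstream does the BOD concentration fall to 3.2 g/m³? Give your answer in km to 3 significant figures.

From C = C₀·e^(−kt), t = ln(C₀/C)/k = ln(9.8/3.2)/0.39 = 1.119/0.39 = 2.87 d.
Distance = v·t = 0.29 m/s × 2.48e+05 s = 7.191e+04 m = 71.91 km.

71.9 km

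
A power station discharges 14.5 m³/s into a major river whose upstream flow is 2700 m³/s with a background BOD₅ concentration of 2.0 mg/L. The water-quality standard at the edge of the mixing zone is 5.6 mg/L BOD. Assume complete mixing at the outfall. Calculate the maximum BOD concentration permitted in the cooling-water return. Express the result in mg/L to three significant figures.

676 mg/L

Mass balance: 5.6·2714 = 14.5·Cₑ + 2700·2.
Cₑ = (1.52e+04 − 5400) / 14.5 = 675.9 mg/L.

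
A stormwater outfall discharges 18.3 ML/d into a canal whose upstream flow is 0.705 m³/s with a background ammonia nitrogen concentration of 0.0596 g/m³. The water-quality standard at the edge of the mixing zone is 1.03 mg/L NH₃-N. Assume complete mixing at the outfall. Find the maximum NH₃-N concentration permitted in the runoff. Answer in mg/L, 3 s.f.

4.26 mg/L

18.3 ML/d = 0.2118 m³/s.
Mass balance: 1.03·0.9168 = 0.2118·Cₑ + 0.705·0.0596.
Cₑ = (0.9443 − 0.04202) / 0.2118 = 4.26 mg/L.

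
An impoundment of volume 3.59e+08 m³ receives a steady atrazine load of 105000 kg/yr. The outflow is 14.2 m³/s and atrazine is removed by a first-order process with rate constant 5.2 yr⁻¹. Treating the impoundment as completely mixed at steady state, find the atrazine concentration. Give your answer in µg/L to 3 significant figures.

45.4 µg/L

Outflow Q = 14.2 m³/s × 3.156e+07 s/yr = 4.481e+08 m³/yr.
Steady-state CSTR mass balance: W = Q·C + k·V·C, so C = W/(Q + kV).
Q + kV = 4.481e+08 + 5.2·3.59e+08 = 2.315e+09 m³/yr.
C = 105000/2.315e+09 = 4.536e-05 kg/m³ = 0.04536 mg/L = 45.36 µg/L.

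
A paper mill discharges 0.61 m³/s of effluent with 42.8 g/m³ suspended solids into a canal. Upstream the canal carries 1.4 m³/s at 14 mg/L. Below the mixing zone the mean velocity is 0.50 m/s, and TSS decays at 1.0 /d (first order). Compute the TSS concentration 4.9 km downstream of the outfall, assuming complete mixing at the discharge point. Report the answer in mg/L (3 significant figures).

After complete mixing, C₀ = (0.61·42.8 + 1.4·14) / 2.01 = 22.74 mg/L.
Travel time t = 4900 m / 0.50 m/s = 9800 s = 0.1134 d.
C = 22.74·exp(−1.0·0.1134) = 22.74·0.8928 = 20.3 mg/L.

20.3 mg/L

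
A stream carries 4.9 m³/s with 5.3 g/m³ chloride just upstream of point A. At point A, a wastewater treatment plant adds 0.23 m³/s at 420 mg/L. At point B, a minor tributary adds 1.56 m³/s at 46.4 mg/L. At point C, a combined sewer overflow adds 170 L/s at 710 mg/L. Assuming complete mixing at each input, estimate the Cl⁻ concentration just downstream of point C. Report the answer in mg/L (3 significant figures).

46.0 mg/L

After input A: C = (4.9·5.3 + 0.23·420) / 5.13 = 23.89 mg/L.
After input B: C = (5.13·23.89 + 1.56·46.4) / 6.69 = 29.14 mg/L.
170 L/s = 0.17 m³/s.
After input C: C = (6.69·29.14 + 0.17·710) / 6.86 = 46.01 mg/L.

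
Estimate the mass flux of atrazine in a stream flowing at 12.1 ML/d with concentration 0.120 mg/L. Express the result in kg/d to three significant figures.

12.1 ML/d = 0.14 m³/s.
Mass flux = Q·C = 0.14 m³/s × 0.12 g/m³ = 0.01681 g/s.
= 0.01681 g/s × 86.4 = 1.452 kg/d.

1.45 kg/d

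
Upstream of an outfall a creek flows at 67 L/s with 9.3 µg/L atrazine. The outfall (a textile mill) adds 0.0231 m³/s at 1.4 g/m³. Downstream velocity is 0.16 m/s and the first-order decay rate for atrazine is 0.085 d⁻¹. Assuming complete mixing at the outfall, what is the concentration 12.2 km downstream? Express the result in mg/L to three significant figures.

0.339 mg/L

67 L/s = 0.067 m³/s.
9.3 µg/L = 0.0093 mg/L.
After complete mixing, C₀ = (0.0231·1.4 + 0.067·0.0093) / 0.0901 = 0.3659 mg/L.
Travel time t = 1.22e+04 m / 0.16 m/s = 7.625e+04 s = 0.8825 d.
C = 0.3659·exp(−0.085·0.8825) = 0.3659·0.9277 = 0.3394 mg/L.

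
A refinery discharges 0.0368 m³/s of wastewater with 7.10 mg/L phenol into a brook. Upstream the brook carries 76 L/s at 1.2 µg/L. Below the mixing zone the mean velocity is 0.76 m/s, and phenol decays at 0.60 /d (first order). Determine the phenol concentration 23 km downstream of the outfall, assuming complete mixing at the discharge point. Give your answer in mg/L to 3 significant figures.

1.88 mg/L

76 L/s = 0.076 m³/s.
1.2 µg/L = 0.0012 mg/L.
After complete mixing, C₀ = (0.0368·7.1 + 0.076·0.0012) / 0.1128 = 2.317 mg/L.
Travel time t = 2.3e+04 m / 0.76 m/s = 3.026e+04 s = 0.3503 d.
C = 2.317·exp(−0.60·0.3503) = 2.317·0.8105 = 1.878 mg/L.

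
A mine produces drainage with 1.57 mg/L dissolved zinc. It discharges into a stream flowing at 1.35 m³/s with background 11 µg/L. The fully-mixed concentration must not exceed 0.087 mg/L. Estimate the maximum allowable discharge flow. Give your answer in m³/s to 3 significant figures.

11 µg/L = 0.011 mg/L.
Mass balance at complete mixing: C_std·(Q_w + Q_r) = Q_w·C_e + Q_r·C_b.
Rearranging, Q_w = Q_r·(C_std − C_b)/(C_e − C_std) = 1.35·(0.087 − 0.011) / (1.57 − 0.087) = 0.06918 m³/s.

0.0692 m³/s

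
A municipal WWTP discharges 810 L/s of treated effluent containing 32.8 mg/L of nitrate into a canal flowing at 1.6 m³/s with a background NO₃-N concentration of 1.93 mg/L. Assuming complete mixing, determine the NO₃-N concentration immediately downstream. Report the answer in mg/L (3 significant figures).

810 L/s = 0.81 m³/s.
Conservation of mass across the mixing zone: C = (0.81·32.8 + 1.6·1.93) / (0.81 + 1.6) = 29.66/2.41 = 12.31 mg/L.

12.3 mg/L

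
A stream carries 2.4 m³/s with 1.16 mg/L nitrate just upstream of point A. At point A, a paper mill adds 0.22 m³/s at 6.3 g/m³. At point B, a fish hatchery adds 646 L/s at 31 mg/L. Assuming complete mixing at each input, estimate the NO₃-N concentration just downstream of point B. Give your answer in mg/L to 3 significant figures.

After input A: C = (2.4·1.16 + 0.22·6.3) / 2.62 = 1.592 mg/L.
646 L/s = 0.646 m³/s.
After input B: C = (2.62·1.592 + 0.646·31) / 3.266 = 7.408 mg/L.

7.41 mg/L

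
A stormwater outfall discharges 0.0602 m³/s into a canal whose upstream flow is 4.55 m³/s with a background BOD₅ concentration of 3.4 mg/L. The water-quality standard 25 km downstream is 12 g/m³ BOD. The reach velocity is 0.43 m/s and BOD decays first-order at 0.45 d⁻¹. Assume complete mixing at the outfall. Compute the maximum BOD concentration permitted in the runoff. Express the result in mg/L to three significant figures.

987 mg/L

Travel time to the compliance point: t = 2.5e+04/0.43 = 5.814e+04 s = 0.6729 d; decay factor exp(−0.45·0.6729) = 0.7387.
So the concentration just after mixing may be at most 12/0.7387 = 16.24 mg/L.
Mass balance: 16.24·4.61 = 0.0602·Cₑ + 4.55·3.4.
Cₑ = (74.89 − 15.47) / 0.0602 = 987 mg/L.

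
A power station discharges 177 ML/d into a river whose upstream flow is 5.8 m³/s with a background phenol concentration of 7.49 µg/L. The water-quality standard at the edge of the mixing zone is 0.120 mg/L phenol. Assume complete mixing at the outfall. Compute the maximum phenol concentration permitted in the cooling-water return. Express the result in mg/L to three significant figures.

0.439 mg/L

177 ML/d = 2.049 m³/s.
7.49 µg/L = 0.00749 mg/L.
Mass balance: 0.12·7.849 = 2.049·Cₑ + 5.8·0.00749.
Cₑ = (0.9418 − 0.04344) / 2.049 = 0.4385 mg/L.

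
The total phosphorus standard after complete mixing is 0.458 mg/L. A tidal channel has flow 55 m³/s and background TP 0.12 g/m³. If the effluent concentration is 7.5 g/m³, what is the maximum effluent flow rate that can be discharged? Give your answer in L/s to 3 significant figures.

2640 L/s

Mass balance at complete mixing: C_std·(Q_w + Q_r) = Q_w·C_e + Q_r·C_b.
Rearranging, Q_w = Q_r·(C_std − C_b)/(C_e − C_std) = 55·(0.458 − 0.12) / (7.5 − 0.458) = 2.64 m³/s.
= 2640 L/s.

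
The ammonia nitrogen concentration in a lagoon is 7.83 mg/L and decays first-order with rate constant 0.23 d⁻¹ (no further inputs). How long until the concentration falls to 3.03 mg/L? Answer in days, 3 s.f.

t = ln(C₀/C)/k = ln(7.83/3.03)/0.23 = 0.9494/0.23 = 4.128 d.

4.13 d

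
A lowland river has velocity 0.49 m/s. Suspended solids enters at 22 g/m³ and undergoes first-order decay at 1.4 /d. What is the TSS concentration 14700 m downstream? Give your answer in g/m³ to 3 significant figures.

13.5 g/m³

Travel time t = 14700 m / 0.49 m/s = 1.47e+04/0.49 = 3e+04 s = 0.3472 d.
First-order decay: C = 22·exp(−1.4·0.3472) = 22·0.615 = 13.53 g/m³.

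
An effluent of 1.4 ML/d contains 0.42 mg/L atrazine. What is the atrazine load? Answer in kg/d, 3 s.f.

0.588 kg/d

1.4 ML/d = 0.0162 m³/s.
Mass flux = Q·C = 0.0162 m³/s × 0.42 g/m³ = 0.006806 g/s.
= 0.006806 g/s × 86.4 = 0.588 kg/d.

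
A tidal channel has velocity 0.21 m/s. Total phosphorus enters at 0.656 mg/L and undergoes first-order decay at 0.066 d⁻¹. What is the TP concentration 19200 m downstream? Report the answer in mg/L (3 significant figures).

0.612 mg/L

Travel time t = 19200 m / 0.21 m/s = 1.92e+04/0.21 = 9.143e+04 s = 1.058 d.
First-order decay: C = 0.656·exp(−0.066·1.058) = 0.656·0.9325 = 0.6117 mg/L.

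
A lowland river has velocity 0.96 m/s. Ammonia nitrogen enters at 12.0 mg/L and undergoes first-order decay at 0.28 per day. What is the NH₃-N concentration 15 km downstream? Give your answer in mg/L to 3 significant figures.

11.4 mg/L

Travel time t = 15 km / 0.96 m/s = 1.5e+04/0.96 = 1.562e+04 s = 0.1808 d.
First-order decay: C = 12.0·exp(−0.28·0.1808) = 12.0·0.9506 = 11.41 mg/L.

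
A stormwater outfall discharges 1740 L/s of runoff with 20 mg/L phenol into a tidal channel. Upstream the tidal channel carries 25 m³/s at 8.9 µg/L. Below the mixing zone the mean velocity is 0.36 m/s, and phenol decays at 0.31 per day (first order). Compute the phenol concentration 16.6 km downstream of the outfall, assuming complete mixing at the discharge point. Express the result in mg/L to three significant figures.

1.11 mg/L

1740 L/s = 1.74 m³/s.
8.9 µg/L = 0.0089 mg/L.
After complete mixing, C₀ = (1.74·20 + 25·0.0089) / 26.74 = 1.31 mg/L.
Travel time t = 1.66e+04 m / 0.36 m/s = 4.611e+04 s = 0.5337 d.
C = 1.31·exp(−0.31·0.5337) = 1.31·0.8475 = 1.11 mg/L.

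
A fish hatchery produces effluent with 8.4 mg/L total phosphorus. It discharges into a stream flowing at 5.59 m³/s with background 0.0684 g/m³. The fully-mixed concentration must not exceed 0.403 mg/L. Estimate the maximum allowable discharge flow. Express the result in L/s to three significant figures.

Mass balance at complete mixing: C_std·(Q_w + Q_r) = Q_w·C_e + Q_r·C_b.
Rearranging, Q_w = Q_r·(C_std − C_b)/(C_e − C_std) = 5.59·(0.403 − 0.0684) / (8.4 − 0.403) = 0.2339 m³/s.
= 233.9 L/s.

234 L/s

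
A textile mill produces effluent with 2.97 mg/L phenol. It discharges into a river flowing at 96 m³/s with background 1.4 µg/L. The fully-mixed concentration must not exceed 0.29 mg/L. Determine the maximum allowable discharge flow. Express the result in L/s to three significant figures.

1.4 µg/L = 0.0014 mg/L.
Mass balance at complete mixing: C_std·(Q_w + Q_r) = Q_w·C_e + Q_r·C_b.
Rearranging, Q_w = Q_r·(C_std − C_b)/(C_e − C_std) = 96·(0.29 − 0.0014) / (2.97 − 0.29) = 10.34 m³/s.
= 1.034e+04 L/s.

10300 L/s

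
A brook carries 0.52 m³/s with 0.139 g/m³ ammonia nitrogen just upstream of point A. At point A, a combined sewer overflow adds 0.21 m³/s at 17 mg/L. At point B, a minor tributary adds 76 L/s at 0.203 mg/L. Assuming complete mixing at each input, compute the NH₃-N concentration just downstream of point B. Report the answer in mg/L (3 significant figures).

After input A: C = (0.52·0.139 + 0.21·17) / 0.73 = 4.989 mg/L.
76 L/s = 0.076 m³/s.
After input B: C = (0.73·4.989 + 0.076·0.203) / 0.806 = 4.538 mg/L.

4.54 mg/L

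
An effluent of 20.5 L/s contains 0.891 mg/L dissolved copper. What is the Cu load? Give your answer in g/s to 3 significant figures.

0.0183 g/s

20.5 L/s = 0.0205 m³/s.
Mass flux = Q·C = 0.0205 m³/s × 0.891 g/m³ = 0.01827 g/s.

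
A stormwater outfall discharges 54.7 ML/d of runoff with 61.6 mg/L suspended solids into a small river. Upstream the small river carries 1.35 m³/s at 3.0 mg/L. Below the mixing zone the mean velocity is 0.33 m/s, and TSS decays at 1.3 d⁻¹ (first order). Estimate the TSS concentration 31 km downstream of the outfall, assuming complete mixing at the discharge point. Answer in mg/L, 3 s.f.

5.28 mg/L

54.7 ML/d = 0.6331 m³/s.
After complete mixing, C₀ = (0.6331·61.6 + 1.35·3) / 1.983 = 21.71 mg/L.
Travel time t = 3.1e+04 m / 0.33 m/s = 9.394e+04 s = 1.087 d.
C = 21.71·exp(−1.3·1.087) = 21.71·0.2433 = 5.282 mg/L.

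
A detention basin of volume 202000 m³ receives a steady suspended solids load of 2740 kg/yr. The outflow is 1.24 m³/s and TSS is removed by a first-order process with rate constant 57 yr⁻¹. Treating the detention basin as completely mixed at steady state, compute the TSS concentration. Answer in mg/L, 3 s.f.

Outflow Q = 1.24 m³/s × 3.156e+07 s/yr = 3.913e+07 m³/yr.
Steady-state CSTR mass balance: W = Q·C + k·V·C, so C = W/(Q + kV).
Q + kV = 3.913e+07 + 57·202000 = 5.065e+07 m³/yr.
C = 2740/5.065e+07 = 5.41e-05 kg/m³ = 0.0541 mg/L.

0.0541 mg/L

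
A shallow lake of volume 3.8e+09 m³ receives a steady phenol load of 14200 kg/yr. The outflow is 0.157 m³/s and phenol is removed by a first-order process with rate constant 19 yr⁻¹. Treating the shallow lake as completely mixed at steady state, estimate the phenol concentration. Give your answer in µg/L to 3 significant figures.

0.197 µg/L

Outflow Q = 0.157 m³/s × 3.156e+07 s/yr = 4.955e+06 m³/yr.
Steady-state CSTR mass balance: W = Q·C + k·V·C, so C = W/(Q + kV).
Q + kV = 4.955e+06 + 19·3.8e+09 = 7.22e+10 m³/yr.
C = 14200/7.22e+10 = 1.967e-07 kg/m³ = 0.0001967 mg/L = 0.1967 µg/L.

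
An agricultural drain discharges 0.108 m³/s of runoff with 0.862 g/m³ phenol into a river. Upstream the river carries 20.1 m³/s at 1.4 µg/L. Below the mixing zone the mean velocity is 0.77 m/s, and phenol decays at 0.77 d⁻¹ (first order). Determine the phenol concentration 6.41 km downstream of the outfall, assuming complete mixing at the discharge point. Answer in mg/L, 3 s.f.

1.4 µg/L = 0.0014 mg/L.
After complete mixing, C₀ = (0.108·0.862 + 20.1·0.0014) / 20.21 = 0.005999 mg/L.
Travel time t = 6410 m / 0.77 m/s = 8325 s = 0.09635 d.
C = 0.005999·exp(−0.77·0.09635) = 0.005999·0.9285 = 0.00557 mg/L.

0.00557 mg/L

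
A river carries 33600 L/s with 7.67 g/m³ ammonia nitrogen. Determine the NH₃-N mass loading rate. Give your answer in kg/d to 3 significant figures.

33600 L/s = 33.6 m³/s.
Mass flux = Q·C = 33.6 m³/s × 7.67 g/m³ = 257.7 g/s.
= 257.7 g/s × 86.4 = 2.227e+04 kg/d.

22300 kg/d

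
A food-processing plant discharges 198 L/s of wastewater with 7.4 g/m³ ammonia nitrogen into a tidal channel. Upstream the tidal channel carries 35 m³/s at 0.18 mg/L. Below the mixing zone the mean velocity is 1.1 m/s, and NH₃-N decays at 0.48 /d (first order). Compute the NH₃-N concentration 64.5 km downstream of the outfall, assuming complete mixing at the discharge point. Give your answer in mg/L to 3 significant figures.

0.159 mg/L

198 L/s = 0.198 m³/s.
After complete mixing, C₀ = (0.198·7.4 + 35·0.18) / 35.2 = 0.2206 mg/L.
Travel time t = 6.45e+04 m / 1.1 m/s = 5.864e+04 s = 0.6787 d.
C = 0.2206·exp(−0.48·0.6787) = 0.2206·0.722 = 0.1593 mg/L.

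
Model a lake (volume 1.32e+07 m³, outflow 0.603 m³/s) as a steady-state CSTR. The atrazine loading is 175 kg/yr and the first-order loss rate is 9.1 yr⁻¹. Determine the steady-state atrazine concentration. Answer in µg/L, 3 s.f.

Outflow Q = 0.603 m³/s × 3.156e+07 s/yr = 1.903e+07 m³/yr.
Steady-state CSTR mass balance: W = Q·C + k·V·C, so C = W/(Q + kV).
Q + kV = 1.903e+07 + 9.1·1.32e+07 = 1.391e+08 m³/yr.
C = 175/1.391e+08 = 1.258e-06 kg/m³ = 0.001258 mg/L = 1.258 µg/L.

1.26 µg/L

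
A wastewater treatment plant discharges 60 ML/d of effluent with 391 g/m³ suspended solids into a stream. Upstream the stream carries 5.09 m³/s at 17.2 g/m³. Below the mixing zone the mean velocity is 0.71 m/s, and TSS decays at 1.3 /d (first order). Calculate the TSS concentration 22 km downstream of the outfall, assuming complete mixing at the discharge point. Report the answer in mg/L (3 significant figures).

38.9 mg/L

60 ML/d = 0.6944 m³/s.
After complete mixing, C₀ = (0.6944·391 + 5.09·17.2) / 5.784 = 62.08 mg/L.
Travel time t = 2.2e+04 m / 0.71 m/s = 3.099e+04 s = 0.3586 d.
C = 62.08·exp(−1.3·0.3586) = 62.08·0.6274 = 38.94 mg/L.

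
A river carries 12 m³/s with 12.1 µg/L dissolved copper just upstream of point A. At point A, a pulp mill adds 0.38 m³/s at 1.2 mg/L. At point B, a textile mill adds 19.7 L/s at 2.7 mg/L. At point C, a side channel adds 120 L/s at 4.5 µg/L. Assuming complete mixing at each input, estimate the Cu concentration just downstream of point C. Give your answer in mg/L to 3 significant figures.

0.0523 mg/L

12.1 µg/L = 0.0121 mg/L.
After input A: C = (12·0.0121 + 0.38·1.2) / 12.38 = 0.04856 mg/L.
19.7 L/s = 0.0197 m³/s.
After input B: C = (12.38·0.04856 + 0.0197·2.7) / 12.4 = 0.05277 mg/L.
120 L/s = 0.12 m³/s.
4.5 µg/L = 0.0045 mg/L.
After input C: C = (12.4·0.05277 + 0.12·0.0045) / 12.52 = 0.05231 mg/L.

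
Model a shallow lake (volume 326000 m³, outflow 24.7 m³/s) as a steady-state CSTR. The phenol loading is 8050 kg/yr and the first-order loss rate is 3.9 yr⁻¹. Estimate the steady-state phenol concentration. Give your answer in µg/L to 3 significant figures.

Outflow Q = 24.7 m³/s × 3.156e+07 s/yr = 7.795e+08 m³/yr.
Steady-state CSTR mass balance: W = Q·C + k·V·C, so C = W/(Q + kV).
Q + kV = 7.795e+08 + 3.9·326000 = 7.807e+08 m³/yr.
C = 8050/7.807e+08 = 1.031e-05 kg/m³ = 0.01031 mg/L = 10.31 µg/L.

10.3 µg/L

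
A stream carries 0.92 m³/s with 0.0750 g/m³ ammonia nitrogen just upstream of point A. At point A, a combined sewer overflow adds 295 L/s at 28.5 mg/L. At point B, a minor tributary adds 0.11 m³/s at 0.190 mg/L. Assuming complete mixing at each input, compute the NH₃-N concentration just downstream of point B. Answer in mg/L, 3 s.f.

295 L/s = 0.295 m³/s.
After input A: C = (0.92·0.075 + 0.295·28.5) / 1.215 = 6.977 mg/L.
After input B: C = (1.215·6.977 + 0.11·0.19) / 1.325 = 6.413 mg/L.

6.41 mg/L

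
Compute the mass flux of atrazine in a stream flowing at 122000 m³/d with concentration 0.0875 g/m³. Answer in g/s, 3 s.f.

0.124 g/s

122000 m³/d = 1.412 m³/s.
Mass flux = Q·C = 1.412 m³/s × 0.0875 g/m³ = 0.1236 g/s.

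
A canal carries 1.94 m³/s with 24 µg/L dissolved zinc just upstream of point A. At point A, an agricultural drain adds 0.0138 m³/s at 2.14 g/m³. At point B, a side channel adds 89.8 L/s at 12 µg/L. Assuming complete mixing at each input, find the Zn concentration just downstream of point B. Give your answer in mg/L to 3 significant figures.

24 µg/L = 0.024 mg/L.
After input A: C = (1.94·0.024 + 0.0138·2.14) / 1.954 = 0.03895 mg/L.
89.8 L/s = 0.0898 m³/s.
12 µg/L = 0.012 mg/L.
After input B: C = (1.954·0.03895 + 0.0898·0.012) / 2.044 = 0.03776 mg/L.

0.0378 mg/L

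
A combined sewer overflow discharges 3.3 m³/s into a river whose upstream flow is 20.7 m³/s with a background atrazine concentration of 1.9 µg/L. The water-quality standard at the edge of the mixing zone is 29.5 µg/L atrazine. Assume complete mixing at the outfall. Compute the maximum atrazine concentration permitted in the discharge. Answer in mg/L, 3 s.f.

0.203 mg/L

1.9 µg/L = 0.0019 mg/L.
29.5 µg/L = 0.0295 mg/L.
Mass balance: 0.0295·24 = 3.3·Cₑ + 20.7·0.0019.
Cₑ = (0.708 − 0.03933) / 3.3 = 0.2026 mg/L.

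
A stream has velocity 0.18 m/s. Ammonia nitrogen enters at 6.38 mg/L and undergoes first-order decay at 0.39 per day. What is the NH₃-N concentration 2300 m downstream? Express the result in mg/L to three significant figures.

6.02 mg/L

Travel time t = 2300 m / 0.18 m/s = 2300/0.18 = 1.278e+04 s = 0.1479 d.
First-order decay: C = 6.38·exp(−0.39·0.1479) = 6.38·0.944 = 6.022 mg/L.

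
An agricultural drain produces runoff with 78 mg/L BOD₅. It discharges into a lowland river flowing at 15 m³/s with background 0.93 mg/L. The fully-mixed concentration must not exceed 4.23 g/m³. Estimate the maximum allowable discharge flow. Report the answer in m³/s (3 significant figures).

Mass balance at complete mixing: C_std·(Q_w + Q_r) = Q_w·C_e + Q_r·C_b.
Rearranging, Q_w = Q_r·(C_std − C_b)/(C_e − C_std) = 15·(4.23 − 0.93) / (78 − 4.23) = 0.671 m³/s.

0.671 m³/s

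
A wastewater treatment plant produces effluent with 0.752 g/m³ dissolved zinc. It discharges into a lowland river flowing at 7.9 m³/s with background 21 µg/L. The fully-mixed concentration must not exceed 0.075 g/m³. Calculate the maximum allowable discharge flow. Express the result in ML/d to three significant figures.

21 µg/L = 0.021 mg/L.
Mass balance at complete mixing: C_std·(Q_w + Q_r) = Q_w·C_e + Q_r·C_b.
Rearranging, Q_w = Q_r·(C_std − C_b)/(C_e − C_std) = 7.9·(0.075 − 0.021) / (0.752 − 0.075) = 0.6301 m³/s.
= 54.44 ML/d.

54.4 ML/d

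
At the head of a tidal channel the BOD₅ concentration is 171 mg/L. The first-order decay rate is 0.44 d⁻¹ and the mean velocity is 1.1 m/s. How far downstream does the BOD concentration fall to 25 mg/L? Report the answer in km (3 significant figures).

From C = C₀·e^(−kt), t = ln(C₀/C)/k = ln(171/25)/0.44 = 1.923/0.44 = 4.37 d.
Distance = v·t = 1.1 m/s × 3.776e+05 s = 4.153e+05 m = 415.3 km.

415 km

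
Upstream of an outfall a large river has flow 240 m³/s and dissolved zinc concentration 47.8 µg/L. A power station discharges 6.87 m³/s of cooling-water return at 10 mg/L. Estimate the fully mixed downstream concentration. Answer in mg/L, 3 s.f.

0.325 mg/L

47.8 µg/L = 0.0478 mg/L.
Flow-weighted mixing gives C = (6.87·10 + 240·0.0478) / (6.87 + 240) = 80.17/246.9 = 0.3248 mg/L.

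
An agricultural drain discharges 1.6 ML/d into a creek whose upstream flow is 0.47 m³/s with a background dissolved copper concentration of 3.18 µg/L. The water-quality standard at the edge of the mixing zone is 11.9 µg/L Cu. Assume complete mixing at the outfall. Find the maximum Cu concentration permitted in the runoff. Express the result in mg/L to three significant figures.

1.6 ML/d = 0.01852 m³/s.
3.18 µg/L = 0.00318 mg/L.
11.9 µg/L = 0.0119 mg/L.
Mass balance: 0.0119·0.4885 = 0.01852·Cₑ + 0.47·0.00318.
Cₑ = (0.005813 − 0.001495) / 0.01852 = 0.2332 mg/L.

0.233 mg/L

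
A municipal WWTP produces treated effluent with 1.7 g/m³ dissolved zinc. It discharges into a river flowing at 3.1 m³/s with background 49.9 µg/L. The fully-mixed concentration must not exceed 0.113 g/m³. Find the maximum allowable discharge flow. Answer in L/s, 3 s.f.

49.9 µg/L = 0.0499 mg/L.
Mass balance at complete mixing: C_std·(Q_w + Q_r) = Q_w·C_e + Q_r·C_b.
Rearranging, Q_w = Q_r·(C_std − C_b)/(C_e − C_std) = 3.1·(0.113 − 0.0499) / (1.7 − 0.113) = 0.1233 m³/s.
= 123.3 L/s.

123 L/s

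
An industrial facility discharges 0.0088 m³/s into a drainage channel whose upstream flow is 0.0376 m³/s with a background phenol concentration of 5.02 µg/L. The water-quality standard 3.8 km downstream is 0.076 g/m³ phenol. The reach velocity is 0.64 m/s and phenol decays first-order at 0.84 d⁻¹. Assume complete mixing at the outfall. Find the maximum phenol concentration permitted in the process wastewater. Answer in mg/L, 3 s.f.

0.403 mg/L

5.02 µg/L = 0.00502 mg/L.
Travel time to the compliance point: t = 3800/0.64 = 5938 s = 0.06872 d; decay factor exp(−0.84·0.06872) = 0.9439.
So the concentration just after mixing may be at most 0.076/0.9439 = 0.08052 mg/L.
Mass balance: 0.08052·0.0464 = 0.0088·Cₑ + 0.0376·0.00502.
Cₑ = (0.003736 − 0.0001888) / 0.0088 = 0.4031 mg/L.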